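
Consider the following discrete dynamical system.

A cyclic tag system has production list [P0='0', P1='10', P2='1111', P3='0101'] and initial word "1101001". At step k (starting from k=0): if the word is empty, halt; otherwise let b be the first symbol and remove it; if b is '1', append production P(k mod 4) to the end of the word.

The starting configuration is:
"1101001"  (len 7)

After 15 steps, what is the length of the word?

0) "1101001"  (len 7)
1) "1010010"  (len 7)
2) "01001010"  (len 8)
3) "1001010"  (len 7)
4) "0010100101"  (len 10)
5) "010100101"  (len 9)
6) "10100101"  (len 8)
7) "01001011111"  (len 11)
8) "1001011111"  (len 10)
9) "0010111110"  (len 10)
10) "010111110"  (len 9)
11) "10111110"  (len 8)
12) "01111100101"  (len 11)
13) "1111100101"  (len 10)
14) "11110010110"  (len 11)
15) "11100101101111"  (len 14)

14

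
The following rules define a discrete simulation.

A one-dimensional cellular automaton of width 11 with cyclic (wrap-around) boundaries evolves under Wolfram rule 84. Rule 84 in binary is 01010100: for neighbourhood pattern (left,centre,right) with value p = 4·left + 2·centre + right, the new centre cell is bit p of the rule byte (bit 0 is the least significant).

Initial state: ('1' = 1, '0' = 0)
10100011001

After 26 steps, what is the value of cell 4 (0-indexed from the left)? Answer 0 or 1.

t=0: 10100011001
t=1: 10110001100
t=2: 10011000110
t=3: 11001100010
t=4: 01100110010
t=5: 00110011011
t=6: 10011001001
t=7: 11001101100
t=8: 01100100110
t=9: 00110110011
t=10: 10010011001
t=11: 11011001100
t=12: 01001100110
t=13: 01100110011
t=14: 00110011001
t=15: 10011001101
t=16: 11001100100
t=17: 01100110110
t=18: 00110010011
t=19: 10011011001
t=20: 11001001100
t=21: 01101100110
t=22: 00100110011
t=23: 10110011001
t=24: 10011001100
t=25: 11001100110
t=26: 01100110010

0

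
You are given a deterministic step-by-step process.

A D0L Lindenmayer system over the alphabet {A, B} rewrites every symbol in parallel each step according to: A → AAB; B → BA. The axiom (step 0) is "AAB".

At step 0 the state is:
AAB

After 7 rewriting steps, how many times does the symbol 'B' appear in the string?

987

gen 0: AAB
gen 1: AABAABBA
gen 2: AABAABBAAABAABBABAAAB
gen 3: AABAABBAAABAABBABAAABAABAABBAAABAABBABAAABBAAABAABAABBA
gen 4: AABAABBAAABAABBABAAABAABAABBAAABAABBABAAABBAAABAABAABBAAAB…BAABBABAAABBAAABAABAABBABAAABAABAABBAAABAABBAAABAABBABAAAB  (len 144)
gen 5: AABAABBAAABAABBABAAABAABAABBAAABAABBABAAABBAAABAABAABBAAAB…AABAABAABBAAABAABBABAAABAABAABBAAABAABBABAAABBAAABAABAABBA  (len 377)
gen 6: AABAABBAAABAABBABAAABAABAABBAAABAABBABAAABBAAABAABAABBAAAB…BAABBABAAABBAAABAABAABBABAAABAABAABBAAABAABBAAABAABBABAAAB  (len 987)
gen 7: AABAABBAAABAABBABAAABAABAABBAAABAABBABAAABBAAABAABAABBAAAB…AABAABAABBAAABAABBABAAABAABAABBAAABAABBABAAABBAAABAABAABBA  (len 2584)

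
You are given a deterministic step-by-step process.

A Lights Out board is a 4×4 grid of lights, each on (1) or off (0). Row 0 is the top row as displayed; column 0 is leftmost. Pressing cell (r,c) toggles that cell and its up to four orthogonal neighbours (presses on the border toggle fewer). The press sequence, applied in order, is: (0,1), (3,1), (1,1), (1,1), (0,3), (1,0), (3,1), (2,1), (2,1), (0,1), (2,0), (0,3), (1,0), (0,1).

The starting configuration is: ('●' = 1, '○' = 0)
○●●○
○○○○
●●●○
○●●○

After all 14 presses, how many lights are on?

step 0: ○●●○
○○○○
●●●○
○●●○
step 1: ●○○○
○●○○
●●●○
○●●○
step 2: ●○○○
○●○○
●○●○
●○○○
step 3: ●●○○
●○●○
●●●○
●○○○
step 4: ●○○○
○●○○
●○●○
●○○○
step 5: ●○●●
○●○●
●○●○
●○○○
step 6: ○○●●
●○○●
○○●○
●○○○
step 7: ○○●●
●○○●
○●●○
○●●○
step 8: ○○●●
●●○●
●○○○
○○●○
step 9: ○○●●
●○○●
○●●○
○●●○
step 10: ●●○●
●●○●
○●●○
○●●○
step 11: ●●○●
○●○●
●○●○
●●●○
step 12: ●●●○
○●○○
●○●○
●●●○
step 13: ○●●○
●○○○
○○●○
●●●○
step 14: ●○○○
●●○○
○○●○
●●●○

7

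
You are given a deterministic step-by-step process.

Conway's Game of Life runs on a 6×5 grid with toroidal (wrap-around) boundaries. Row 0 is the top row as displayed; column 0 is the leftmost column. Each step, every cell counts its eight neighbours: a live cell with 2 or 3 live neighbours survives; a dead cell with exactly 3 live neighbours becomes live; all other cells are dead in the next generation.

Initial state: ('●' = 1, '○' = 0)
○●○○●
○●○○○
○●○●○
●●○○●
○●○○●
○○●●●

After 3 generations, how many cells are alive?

12

[0] ○●○○●
○●○○○
○●○●○
●●○○●
○●○○●
○○●●●
[1] ○●○○●
○●○○○
○●○○●
○●○●●
○●○○○
○●●○●
[2] ○●○●○
○●●○○
○●○●●
○●○●●
○●○○●
○●●●○
[3] ●○○●○
○●○○●
○●○○●
○●○○○
○●○○●
○●○●●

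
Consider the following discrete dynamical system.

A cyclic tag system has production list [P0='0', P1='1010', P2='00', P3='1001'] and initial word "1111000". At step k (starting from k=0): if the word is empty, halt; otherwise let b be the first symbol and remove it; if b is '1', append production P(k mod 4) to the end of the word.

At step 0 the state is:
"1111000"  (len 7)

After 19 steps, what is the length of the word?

0) "1111000"  (len 7)
1) "1110000"  (len 7)
2) "1100001010"  (len 10)
3) "10000101000"  (len 11)
4) "00001010001001"  (len 14)
5) "0001010001001"  (len 13)
6) "001010001001"  (len 12)
7) "01010001001"  (len 11)
8) "1010001001"  (len 10)
9) "0100010010"  (len 10)
10) "100010010"  (len 9)
11) "0001001000"  (len 10)
12) "001001000"  (len 9)
13) "01001000"  (len 8)
14) "1001000"  (len 7)
15) "00100000"  (len 8)
16) "0100000"  (len 7)
17) "100000"  (len 6)
18) "000001010"  (len 9)
19) "00001010"  (len 8)

8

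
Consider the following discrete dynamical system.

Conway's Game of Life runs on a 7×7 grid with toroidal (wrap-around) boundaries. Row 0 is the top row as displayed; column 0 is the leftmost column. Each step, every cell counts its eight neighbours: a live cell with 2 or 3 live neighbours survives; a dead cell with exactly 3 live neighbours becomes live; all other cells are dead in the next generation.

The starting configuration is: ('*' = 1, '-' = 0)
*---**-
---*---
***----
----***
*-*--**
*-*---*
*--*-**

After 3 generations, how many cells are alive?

3

t=0: *---**-
---*---
***----
----***
*-*--**
*-*---*
*--*-**
t=1: *--*-*-
*-***-*
*******
--***--
---**--
--***--
---*---
t=2: **---*-
-------
-------
*-----*
-----*-
--*----
-------
t=3: -------
-------
-------
------*
------*
-------
-*-----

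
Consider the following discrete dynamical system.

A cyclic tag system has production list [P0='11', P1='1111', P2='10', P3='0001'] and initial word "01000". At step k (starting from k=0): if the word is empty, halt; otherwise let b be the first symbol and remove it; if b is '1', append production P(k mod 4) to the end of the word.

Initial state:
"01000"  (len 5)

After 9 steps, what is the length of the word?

step 0: "01000"  (len 5)
step 1: "1000"  (len 4)
step 2: "0001111"  (len 7)
step 3: "001111"  (len 6)
step 4: "01111"  (len 5)
step 5: "1111"  (len 4)
step 6: "1111111"  (len 7)
step 7: "11111110"  (len 8)
step 8: "11111100001"  (len 11)
step 9: "111110000111"  (len 12)

12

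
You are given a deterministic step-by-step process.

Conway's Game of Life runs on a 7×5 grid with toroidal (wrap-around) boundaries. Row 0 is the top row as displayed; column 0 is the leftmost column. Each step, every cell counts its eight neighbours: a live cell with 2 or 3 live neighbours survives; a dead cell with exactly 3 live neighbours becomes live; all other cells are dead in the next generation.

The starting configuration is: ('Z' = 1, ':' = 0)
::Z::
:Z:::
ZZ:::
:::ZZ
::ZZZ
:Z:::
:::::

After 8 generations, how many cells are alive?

k=0  ::Z::
:Z:::
ZZ:::
:::ZZ
::ZZZ
:Z:::
:::::
k=1  :::::
ZZZ::
ZZZ:Z
:Z:::
Z:Z:Z
::ZZ:
:::::
k=2  :Z:::
::ZZZ
:::ZZ
:::::
Z:Z:Z
:ZZZZ
:::::
k=3  ::ZZ:
Z:Z:Z
::Z:Z
Z::::
Z:Z:Z
:ZZ:Z
ZZ:Z:
k=4  :::::
Z:Z:Z
::::Z
Z::::
::Z:Z
:::::
Z::::
k=5  ZZ::Z
Z::ZZ
:Z:ZZ
Z::ZZ
:::::
:::::
:::::
k=6  :Z:Z:
:::::
:Z:::
Z:ZZ:
::::Z
:::::
Z::::
k=7  :::::
::Z::
:ZZ::
ZZZZZ
:::ZZ
:::::
:::::
k=8  :::::
:ZZ::
::::Z
:::::
:Z:::
:::::
:::::

4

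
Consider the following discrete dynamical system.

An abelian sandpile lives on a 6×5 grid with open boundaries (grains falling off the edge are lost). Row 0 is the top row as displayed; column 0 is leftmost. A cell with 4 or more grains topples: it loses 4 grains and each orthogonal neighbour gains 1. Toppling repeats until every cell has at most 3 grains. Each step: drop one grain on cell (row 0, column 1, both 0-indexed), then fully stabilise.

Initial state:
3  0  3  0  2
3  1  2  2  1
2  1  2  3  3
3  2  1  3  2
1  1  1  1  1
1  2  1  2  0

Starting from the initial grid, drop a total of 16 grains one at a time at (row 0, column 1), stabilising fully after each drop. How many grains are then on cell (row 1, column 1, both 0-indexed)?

t=0: 3  0  3  0  2
3  1  2  2  1
2  1  2  3  3
3  2  1  3  2
1  1  1  1  1
1  2  1  2  0
t=1: 3  1  3  0  2
3  1  2  2  1
2  1  2  3  3
3  2  1  3  2
1  1  1  1  1
1  2  1  2  0
t=2: 3  2  3  0  2
3  1  2  2  1
2  1  2  3  3
3  2  1  3  2
1  1  1  1  1
1  2  1  2  0
t=3: 3  3  3  0  2
3  1  2  2  1
2  1  2  3  3
3  2  1  3  2
1  1  1  1  1
1  2  1  2  0
t=4: 1  2  0  1  2
0  3  3  2  1
3  1  2  3  3
3  2  1  3  2
1  1  1  1  1
1  2  1  2  0
t=5: 1  3  0  1  2
0  3  3  2  1
3  1  2  3  3
3  2  1  3  2
1  1  1  1  1
1  2  1  2  0
t=6: 2  1  2  1  2
1  1  0  3  1
3  2  3  3  3
3  2  1  3  2
1  1  1  1  1
1  2  1  2  0
t=7: 2  2  2  1  2
1  1  0  3  1
3  2  3  3  3
3  2  1  3  2
1  1  1  1  1
1  2  1  2  0
t=8: 2  3  2  1  2
1  1  0  3  1
3  2  3  3  3
3  2  1  3  2
1  1  1  1  1
1  2  1  2  0
t=9: 3  0  3  1  2
1  2  0  3  1
3  2  3  3  3
3  2  1  3  2
1  1  1  1  1
1  2  1  2  0
t=10: 3  1  3  1  2
1  2  0  3  1
3  2  3  3  3
3  2  1  3  2
1  1  1  1  1
1  2  1  2  0
t=11: 3  2  3  1  2
1  2  0  3  1
3  2  3  3  3
3  2  1  3  2
1  1  1  1  1
1  2  1  2  0
t=12: 3  3  3  1  2
1  2  0  3  1
3  2  3  3  3
3  2  1  3  2
1  1  1  1  1
1  2  1  2  0
t=13: 0  2  0  2  2
2  3  1  3  1
3  2  3  3  3
3  2  1  3  2
1  1  1  1  1
1  2  1  2  0
t=14: 0  3  0  2  2
2  3  1  3  1
3  2  3  3  3
3  2  1  3  2
1  1  1  1  1
1  2  1  2  0
t=15: 1  1  1  2  2
3  0  2  3  1
3  3  3  3  3
3  2  1  3  2
1  1  1  1  1
1  2  1  2  0
t=16: 1  2  1  2  2
3  0  2  3  1
3  3  3  3  3
3  2  1  3  2
1  1  1  1  1
1  2  1  2  0

0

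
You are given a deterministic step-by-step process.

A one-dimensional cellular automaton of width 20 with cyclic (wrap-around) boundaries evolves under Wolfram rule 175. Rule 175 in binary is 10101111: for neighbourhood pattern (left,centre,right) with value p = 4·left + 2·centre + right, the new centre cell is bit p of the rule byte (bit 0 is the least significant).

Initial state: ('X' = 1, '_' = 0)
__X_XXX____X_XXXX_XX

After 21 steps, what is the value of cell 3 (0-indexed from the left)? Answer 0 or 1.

1

0) __X_XXX____X_XXXX_XX
1) _XXXXX__XXXXXXXX_XX_
2) XXXXX__XXXXXXXX_XX__
3) XXXX__XXXXXXXX_XX__X
4) XXX__XXXXXXXX_XX__XX
5) XX__XXXXXXXX_XX__XXX
6) X__XXXXXXXX_XX__XXXX
7) __XXXXXXXX_XX__XXXXX
8) _XXXXXXXX_XX__XXXXX_
9) XXXXXXXX_XX__XXXXX__
10) XXXXXXX_XX__XXXXX__X
11) XXXXXX_XX__XXXXX__XX
12) XXXXX_XX__XXXXX__XXX
13) XXXX_XX__XXXXX__XXXX
14) XXX_XX__XXXXX__XXXXX
15) XX_XX__XXXXX__XXXXXX
16) X_XX__XXXXX__XXXXXXX
17) _XX__XXXXX__XXXXXXXX
18) XX__XXXXX__XXXXXXXX_
19) X__XXXXX__XXXXXXXX_X
20) __XXXXX__XXXXXXXX_XX
21) _XXXXX__XXXXXXXX_XX_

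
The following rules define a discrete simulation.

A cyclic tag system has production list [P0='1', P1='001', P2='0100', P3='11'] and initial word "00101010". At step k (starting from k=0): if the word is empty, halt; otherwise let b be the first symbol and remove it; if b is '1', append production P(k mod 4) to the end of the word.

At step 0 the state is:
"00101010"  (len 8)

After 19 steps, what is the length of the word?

6

t=0: "00101010"  (len 8)
t=1: "0101010"  (len 7)
t=2: "101010"  (len 6)
t=3: "010100100"  (len 9)
t=4: "10100100"  (len 8)
t=5: "01001001"  (len 8)
t=6: "1001001"  (len 7)
t=7: "0010010100"  (len 10)
t=8: "010010100"  (len 9)
t=9: "10010100"  (len 8)
t=10: "0010100001"  (len 10)
t=11: "010100001"  (len 9)
t=12: "10100001"  (len 8)
t=13: "01000011"  (len 8)
t=14: "1000011"  (len 7)
t=15: "0000110100"  (len 10)
t=16: "000110100"  (len 9)
t=17: "00110100"  (len 8)
t=18: "0110100"  (len 7)
t=19: "110100"  (len 6)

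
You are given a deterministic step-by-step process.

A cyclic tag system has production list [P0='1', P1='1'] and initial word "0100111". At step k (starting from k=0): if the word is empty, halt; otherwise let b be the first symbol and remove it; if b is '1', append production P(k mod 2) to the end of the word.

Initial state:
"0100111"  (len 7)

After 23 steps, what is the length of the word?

0) "0100111"  (len 7)
1) "100111"  (len 6)
2) "001111"  (len 6)
3) "01111"  (len 5)
4) "1111"  (len 4)
5) "1111"  (len 4)
6) "1111"  (len 4)
7) "1111"  (len 4)
8) "1111"  (len 4)
9) "1111"  (len 4)
10) "1111"  (len 4)
11) "1111"  (len 4)
12) "1111"  (len 4)
13) "1111"  (len 4)
14) "1111"  (len 4)
15) "1111"  (len 4)
16) "1111"  (len 4)
17) "1111"  (len 4)
18) "1111"  (len 4)
19) "1111"  (len 4)
20) "1111"  (len 4)
21) "1111"  (len 4)
22) "1111"  (len 4)
23) "1111"  (len 4)

4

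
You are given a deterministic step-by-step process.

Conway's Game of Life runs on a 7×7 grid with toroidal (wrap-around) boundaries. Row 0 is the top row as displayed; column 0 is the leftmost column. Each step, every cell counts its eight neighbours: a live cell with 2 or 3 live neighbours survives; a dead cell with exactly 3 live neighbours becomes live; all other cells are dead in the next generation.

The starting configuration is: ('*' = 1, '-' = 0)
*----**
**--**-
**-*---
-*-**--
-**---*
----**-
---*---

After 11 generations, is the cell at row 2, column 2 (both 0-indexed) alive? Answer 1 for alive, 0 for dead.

step 0: *----**
**--**-
**-*---
-*-**--
-**---*
----**-
---*---
step 1: **---*-
--*-**-
---*-**
---**--
***----
--****-
-------
step 2: -*--***
****---
--*---*
**-****
-*---*-
--***--
-***-**
step 3: -------
---**--
-------
-*-**--
-*-----
*-----*
-*----*
step 4: -------
-------
--*----
--*----
-**----
-*----*
------*
step 5: -------
-------
-------
--**---
***----
-**----
*------
step 6: -------
-------
-------
--**---
*------
--*----
-*-----
step 7: -------
-------
-------
-------
-***---
-*-----
-------
step 8: -------
-------
-------
--*----
-**----
-*-----
-------
step 9: -------
-------
-------
-**----
-**----
-**----
-------
step 10: -------
-------
-------
-**----
*--*---
-**----
-------
step 11: -------
-------
-------
-**----
*--*---
-**----
-------

0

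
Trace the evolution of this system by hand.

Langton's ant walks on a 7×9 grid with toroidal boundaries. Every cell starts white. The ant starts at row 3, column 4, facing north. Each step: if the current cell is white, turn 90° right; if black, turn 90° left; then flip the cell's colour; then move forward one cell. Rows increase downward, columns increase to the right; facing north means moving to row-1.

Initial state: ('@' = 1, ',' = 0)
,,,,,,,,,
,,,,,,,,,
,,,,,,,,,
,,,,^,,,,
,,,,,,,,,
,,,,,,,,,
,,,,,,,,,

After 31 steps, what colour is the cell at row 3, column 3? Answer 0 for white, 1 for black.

[0] ,,,,,,,,,
,,,,,,,,,
,,,,,,,,,
,,,,^,,,,
,,,,,,,,,
,,,,,,,,,
,,,,,,,,,
[1] ,,,,,,,,,
,,,,,,,,,
,,,,,,,,,
,,,,@>,,,
,,,,,,,,,
,,,,,,,,,
,,,,,,,,,
[2] ,,,,,,,,,
,,,,,,,,,
,,,,,,,,,
,,,,@@,,,
,,,,,v,,,
,,,,,,,,,
,,,,,,,,,
[3] ,,,,,,,,,
,,,,,,,,,
,,,,,,,,,
,,,,@@,,,
,,,,<@,,,
,,,,,,,,,
,,,,,,,,,
[4] ,,,,,,,,,
,,,,,,,,,
,,,,,,,,,
,,,,^@,,,
,,,,@@,,,
,,,,,,,,,
,,,,,,,,,
[5] ,,,,,,,,,
,,,,,,,,,
,,,,,,,,,
,,,<,@,,,
,,,,@@,,,
,,,,,,,,,
,,,,,,,,,
[6] ,,,,,,,,,
,,,,,,,,,
,,,^,,,,,
,,,@,@,,,
,,,,@@,,,
,,,,,,,,,
,,,,,,,,,
[7] ,,,,,,,,,
,,,,,,,,,
,,,@>,,,,
,,,@,@,,,
,,,,@@,,,
,,,,,,,,,
,,,,,,,,,
[8] ,,,,,,,,,
,,,,,,,,,
,,,@@,,,,
,,,@v@,,,
,,,,@@,,,
,,,,,,,,,
,,,,,,,,,
[9] ,,,,,,,,,
,,,,,,,,,
,,,@@,,,,
,,,<@@,,,
,,,,@@,,,
,,,,,,,,,
,,,,,,,,,
[10] ,,,,,,,,,
,,,,,,,,,
,,,@@,,,,
,,,,@@,,,
,,,v@@,,,
,,,,,,,,,
,,,,,,,,,
[11] ,,,,,,,,,
,,,,,,,,,
,,,@@,,,,
,,,,@@,,,
,,<@@@,,,
,,,,,,,,,
,,,,,,,,,
[12] ,,,,,,,,,
,,,,,,,,,
,,,@@,,,,
,,^,@@,,,
,,@@@@,,,
,,,,,,,,,
,,,,,,,,,
[13] ,,,,,,,,,
,,,,,,,,,
,,,@@,,,,
,,@>@@,,,
,,@@@@,,,
,,,,,,,,,
,,,,,,,,,
[14] ,,,,,,,,,
,,,,,,,,,
,,,@@,,,,
,,@@@@,,,
,,@v@@,,,
,,,,,,,,,
,,,,,,,,,
[15] ,,,,,,,,,
,,,,,,,,,
,,,@@,,,,
,,@@@@,,,
,,@,>@,,,
,,,,,,,,,
,,,,,,,,,
[16] ,,,,,,,,,
,,,,,,,,,
,,,@@,,,,
,,@@^@,,,
,,@,,@,,,
,,,,,,,,,
,,,,,,,,,
[17] ,,,,,,,,,
,,,,,,,,,
,,,@@,,,,
,,@<,@,,,
,,@,,@,,,
,,,,,,,,,
,,,,,,,,,
[18] ,,,,,,,,,
,,,,,,,,,
,,,@@,,,,
,,@,,@,,,
,,@v,@,,,
,,,,,,,,,
,,,,,,,,,
[19] ,,,,,,,,,
,,,,,,,,,
,,,@@,,,,
,,@,,@,,,
,,<@,@,,,
,,,,,,,,,
,,,,,,,,,
[20] ,,,,,,,,,
,,,,,,,,,
,,,@@,,,,
,,@,,@,,,
,,,@,@,,,
,,v,,,,,,
,,,,,,,,,
[21] ,,,,,,,,,
,,,,,,,,,
,,,@@,,,,
,,@,,@,,,
,,,@,@,,,
,<@,,,,,,
,,,,,,,,,
[22] ,,,,,,,,,
,,,,,,,,,
,,,@@,,,,
,,@,,@,,,
,^,@,@,,,
,@@,,,,,,
,,,,,,,,,
[23] ,,,,,,,,,
,,,,,,,,,
,,,@@,,,,
,,@,,@,,,
,@>@,@,,,
,@@,,,,,,
,,,,,,,,,
[24] ,,,,,,,,,
,,,,,,,,,
,,,@@,,,,
,,@,,@,,,
,@@@,@,,,
,@v,,,,,,
,,,,,,,,,
[25] ,,,,,,,,,
,,,,,,,,,
,,,@@,,,,
,,@,,@,,,
,@@@,@,,,
,@,>,,,,,
,,,,,,,,,
[26] ,,,,,,,,,
,,,,,,,,,
,,,@@,,,,
,,@,,@,,,
,@@@,@,,,
,@,@,,,,,
,,,v,,,,,
[27] ,,,,,,,,,
,,,,,,,,,
,,,@@,,,,
,,@,,@,,,
,@@@,@,,,
,@,@,,,,,
,,<@,,,,,
[28] ,,,,,,,,,
,,,,,,,,,
,,,@@,,,,
,,@,,@,,,
,@@@,@,,,
,@^@,,,,,
,,@@,,,,,
[29] ,,,,,,,,,
,,,,,,,,,
,,,@@,,,,
,,@,,@,,,
,@@@,@,,,
,@@>,,,,,
,,@@,,,,,
[30] ,,,,,,,,,
,,,,,,,,,
,,,@@,,,,
,,@,,@,,,
,@@^,@,,,
,@@,,,,,,
,,@@,,,,,
[31] ,,,,,,,,,
,,,,,,,,,
,,,@@,,,,
,,@,,@,,,
,@<,,@,,,
,@@,,,,,,
,,@@,,,,,

0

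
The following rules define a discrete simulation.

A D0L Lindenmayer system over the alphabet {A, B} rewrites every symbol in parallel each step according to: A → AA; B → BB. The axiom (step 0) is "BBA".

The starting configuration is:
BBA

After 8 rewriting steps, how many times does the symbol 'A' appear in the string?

0) BBA
1) BBBBAA
2) BBBBBBBBAAAA
3) BBBBBBBBBBBBBBBBAAAAAAAA
4) BBBBBBBBBBBBBBBBBBBBBBBBBBBBBBBBAAAAAAAAAAAAAAAA
5) BBBBBBBBBBBBBBBBBBBBBBBBBBBBBBBBBBBBBBBBBBBBBBBBBBBBBBBBBBBBBBBBAAAAAAAAAAAAAAAAAAAAAAAAAAAAAAAA
6) BBBBBBBBBBBBBBBBBBBBBBBBBBBBBBBBBBBBBBBBBBBBBBBBBBBBBBBBBB…AAAAAAAAAAAAAAAAAAAAAAAAAAAAAAAAAAAAAAAAAAAAAAAAAAAAAAAAAA  (len 192)
7) BBBBBBBBBBBBBBBBBBBBBBBBBBBBBBBBBBBBBBBBBBBBBBBBBBBBBBBBBB…AAAAAAAAAAAAAAAAAAAAAAAAAAAAAAAAAAAAAAAAAAAAAAAAAAAAAAAAAA  (len 384)
8) BBBBBBBBBBBBBBBBBBBBBBBBBBBBBBBBBBBBBBBBBBBBBBBBBBBBBBBBBB…AAAAAAAAAAAAAAAAAAAAAAAAAAAAAAAAAAAAAAAAAAAAAAAAAAAAAAAAAA  (len 768)

256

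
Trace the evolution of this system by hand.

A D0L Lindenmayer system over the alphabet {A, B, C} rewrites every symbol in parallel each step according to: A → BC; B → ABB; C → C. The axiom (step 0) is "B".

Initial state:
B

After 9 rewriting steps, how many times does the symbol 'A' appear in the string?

985

t=0: B
t=1: ABB
t=2: BCABBABB
t=3: ABBCBCABBABBBCABBABB
t=4: BCABBABBCABBCBCABBABBBCABBABBABBCBCABBABBBCABBABB
t=5: ABBCBCABBABBBCABBABBCBCABBABBCABBCBCABBABBBCABBABBABBCBCABBABBBCABBABBBCABBABBCABBCBCABBABBBCABBABBABBCBCABBABBBCABBABB
t=6: BCABBABBCABBCBCABBABBBCABBABBABBCBCABBABBBCABBABBCABBCBCAB…BBCABBABBBCABBABBCABBCBCABBABBBCABBABBABBCBCABBABBBCABBABB  (len 288)
t=7: ABBCBCABBABBBCABBABBCBCABBABBCABBCBCABBABBBCABBABBABBCBCAB…BBCABBABBBCABBABBCABBCBCABBABBBCABBABBABBCBCABBABBBCABBABB  (len 696)
t=8: BCABBABBCABBCBCABBABBBCABBABBABBCBCABBABBBCABBABBCABBCBCAB…BBCABBABBBCABBABBCABBCBCABBABBBCABBABBABBCBCABBABBBCABBABB  (len 1681)
t=9: ABBCBCABBABBBCABBABBCBCABBABBCABBCBCABBABBBCABBABBABBCBCAB…BBCABBABBBCABBABBCABBCBCABBABBBCABBABBABBCBCABBABBBCABBABB  (len 4059)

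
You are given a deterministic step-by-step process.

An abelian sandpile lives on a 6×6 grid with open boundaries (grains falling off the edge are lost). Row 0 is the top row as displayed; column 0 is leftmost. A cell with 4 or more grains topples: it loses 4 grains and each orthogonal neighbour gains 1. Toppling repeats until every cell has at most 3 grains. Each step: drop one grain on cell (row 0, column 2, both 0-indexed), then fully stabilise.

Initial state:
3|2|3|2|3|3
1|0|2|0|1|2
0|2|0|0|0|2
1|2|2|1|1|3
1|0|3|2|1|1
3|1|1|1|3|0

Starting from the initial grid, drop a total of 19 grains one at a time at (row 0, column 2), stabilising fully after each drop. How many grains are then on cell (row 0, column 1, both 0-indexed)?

3

0) 3|2|3|2|3|3
1|0|2|0|1|2
0|2|0|0|0|2
1|2|2|1|1|3
1|0|3|2|1|1
3|1|1|1|3|0
1) 3|3|0|3|3|3
1|0|3|0|1|2
0|2|0|0|0|2
1|2|2|1|1|3
1|0|3|2|1|1
3|1|1|1|3|0
2) 3|3|1|3|3|3
1|0|3|0|1|2
0|2|0|0|0|2
1|2|2|1|1|3
1|0|3|2|1|1
3|1|1|1|3|0
3) 3|3|2|3|3|3
1|0|3|0|1|2
0|2|0|0|0|2
1|2|2|1|1|3
1|0|3|2|1|1
3|1|1|1|3|0
4) 3|3|3|3|3|3
1|0|3|0|1|2
0|2|0|0|0|2
1|2|2|1|1|3
1|0|3|2|1|1
3|1|1|1|3|0
5) 0|1|3|1|1|0
2|2|0|2|2|3
0|2|1|0|0|2
1|2|2|1|1|3
1|0|3|2|1|1
3|1|1|1|3|0
6) 0|2|0|2|1|0
2|2|1|2|2|3
0|2|1|0|0|2
1|2|2|1|1|3
1|0|3|2|1|1
3|1|1|1|3|0
7) 0|2|1|2|1|0
2|2|1|2|2|3
0|2|1|0|0|2
1|2|2|1|1|3
1|0|3|2|1|1
3|1|1|1|3|0
8) 0|2|2|2|1|0
2|2|1|2|2|3
0|2|1|0|0|2
1|2|2|1|1|3
1|0|3|2|1|1
3|1|1|1|3|0
9) 0|2|3|2|1|0
2|2|1|2|2|3
0|2|1|0|0|2
1|2|2|1|1|3
1|0|3|2|1|1
3|1|1|1|3|0
10) 0|3|0|3|1|0
2|2|2|2|2|3
0|2|1|0|0|2
1|2|2|1|1|3
1|0|3|2|1|1
3|1|1|1|3|0
11) 0|3|1|3|1|0
2|2|2|2|2|3
0|2|1|0|0|2
1|2|2|1|1|3
1|0|3|2|1|1
3|1|1|1|3|0
12) 0|3|2|3|1|0
2|2|2|2|2|3
0|2|1|0|0|2
1|2|2|1|1|3
1|0|3|2|1|1
3|1|1|1|3|0
13) 0|3|3|3|1|0
2|2|2|2|2|3
0|2|1|0|0|2
1|2|2|1|1|3
1|0|3|2|1|1
3|1|1|1|3|0
14) 1|0|2|0|2|0
2|3|3|3|2|3
0|2|1|0|0|2
1|2|2|1|1|3
1|0|3|2|1|1
3|1|1|1|3|0
15) 1|0|3|0|2|0
2|3|3|3|2|3
0|2|1|0|0|2
1|2|2|1|1|3
1|0|3|2|1|1
3|1|1|1|3|0
16) 1|2|1|2|2|0
3|0|2|0|3|3
0|3|2|1|0|2
1|2|2|1|1|3
1|0|3|2|1|1
3|1|1|1|3|0
17) 1|2|2|2|2|0
3|0|2|0|3|3
0|3|2|1|0|2
1|2|2|1|1|3
1|0|3|2|1|1
3|1|1|1|3|0
18) 1|2|3|2|2|0
3|0|2|0|3|3
0|3|2|1|0|2
1|2|2|1|1|3
1|0|3|2|1|1
3|1|1|1|3|0
19) 1|3|0|3|2|0
3|0|3|0|3|3
0|3|2|1|0|2
1|2|2|1|1|3
1|0|3|2|1|1
3|1|1|1|3|0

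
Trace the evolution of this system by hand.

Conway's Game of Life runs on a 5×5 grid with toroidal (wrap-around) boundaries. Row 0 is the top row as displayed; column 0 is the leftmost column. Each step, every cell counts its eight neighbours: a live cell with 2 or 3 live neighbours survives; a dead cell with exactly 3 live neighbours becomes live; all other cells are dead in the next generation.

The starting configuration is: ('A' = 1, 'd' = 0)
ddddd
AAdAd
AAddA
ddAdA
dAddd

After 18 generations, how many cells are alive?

t=0: ddddd
AAdAd
AAddA
ddAdA
dAddd
t=1: AAAdd
dAAdd
ddddd
ddAAA
ddddd
t=2: AdAdd
AdAdd
dAddd
dddAd
AdddA
t=3: AddAd
AdAdd
dAAdd
AdddA
AAdAA
t=4: dddAd
AdAAA
ddAAA
ddddd
dAAAd
t=5: Adddd
AAddd
AAAdd
dAddA
ddAAd
t=6: AdAdA
ddAdA
ddAdA
ddddA
AAAAA
t=7: ddddd
ddAdA
AdddA
ddddd
ddAdd
t=8: dddAd
AddAA
AddAA
ddddd
ddddd
t=9: dddAd
AdAdd
AddAd
ddddA
ddddd
t=10: ddddd
dAAAd
AAdAd
ddddA
ddddd
t=11: ddAdd
AAdAA
AAdAd
AdddA
ddddd
t=12: AAAAA
dddAd
dddAd
AAddA
ddddd
t=13: AAAAA
AAddd
AdAAd
AdddA
ddddd
t=14: ddAAA
ddddd
ddAAd
AAdAA
ddAdd
t=15: ddAAd
ddddA
AAAAd
AAddA
ddddd
t=16: dddAd
AdddA
ddAAd
dddAA
AAAAA
t=17: ddddd
ddAdA
AdAdd
ddddd
AAddd
t=18: AAddd
dAdAd
dAdAd
Adddd
ddddd

7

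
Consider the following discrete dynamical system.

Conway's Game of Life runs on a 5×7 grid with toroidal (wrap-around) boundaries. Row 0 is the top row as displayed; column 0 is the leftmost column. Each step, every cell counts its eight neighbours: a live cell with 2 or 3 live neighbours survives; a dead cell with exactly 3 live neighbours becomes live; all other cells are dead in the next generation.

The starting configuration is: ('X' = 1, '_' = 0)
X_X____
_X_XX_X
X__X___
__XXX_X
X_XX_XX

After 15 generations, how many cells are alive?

[0] X_X____
_X_XX_X
X__X___
__XXX_X
X_XX_XX
[1] _______
_X_XX_X
XX____X
_______
X____X_
[2] X___XXX
_XX__XX
_XX__XX
_X_____
_______
[3] XX__X__
__XX___
_____XX
XXX____
X____XX
[4] XXXXXX_
XXXXXXX
X__X__X
_X_____
__X__X_
[5] _______
_______
___X___
XXX___X
X____XX
[6] ______X
_______
XXX____
_XX__X_
_____X_
[7] _______
XX_____
X_X____
X_X___X
_____XX
[8] X_____X
XX_____
__X____
X____X_
X____XX
[9] _____X_
XX____X
X_____X
XX___X_
_X___X_
[10] _X___X_
_X___X_
_____X_
_X___X_
XX__XX_
[11] _XX__X_
____XXX
____XXX
XX___X_
XXX_XX_
[12] __X____
X__X___
_______
__XX___
___XXX_
[13] __X____
_______
__XX___
__XX___
____X__
[14] _______
__XX___
__XX___
__X_X__
__X____
[15] __XX___
__XX___
_X__X__
_XX____
___X___

9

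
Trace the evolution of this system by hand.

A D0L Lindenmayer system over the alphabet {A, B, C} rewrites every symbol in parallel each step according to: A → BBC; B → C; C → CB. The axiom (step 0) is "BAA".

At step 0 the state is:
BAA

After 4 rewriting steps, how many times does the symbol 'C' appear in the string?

17

t=0: BAA
t=1: CBBCBBC
t=2: CBCCCBCCCB
t=3: CBCCBCBCBCCBCBCBC
t=4: CBCCBCBCCBCCBCCBCBCCBCCBCCB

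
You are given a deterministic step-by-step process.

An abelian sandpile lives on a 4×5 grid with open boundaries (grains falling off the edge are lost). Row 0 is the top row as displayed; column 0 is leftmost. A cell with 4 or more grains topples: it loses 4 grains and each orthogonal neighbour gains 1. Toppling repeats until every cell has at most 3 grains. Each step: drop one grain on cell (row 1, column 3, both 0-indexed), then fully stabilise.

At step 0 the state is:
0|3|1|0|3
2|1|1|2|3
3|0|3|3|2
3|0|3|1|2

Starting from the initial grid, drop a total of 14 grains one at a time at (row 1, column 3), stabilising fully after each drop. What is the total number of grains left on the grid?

gen 0: 0|3|1|0|3
2|1|1|2|3
3|0|3|3|2
3|0|3|1|2
gen 1: 0|3|1|0|3
2|1|1|3|3
3|0|3|3|2
3|0|3|1|2
gen 2: 0|3|1|2|0
2|1|3|2|2
3|1|1|2|0
3|1|0|3|3
gen 3: 0|3|1|2|0
2|1|3|3|2
3|1|1|2|0
3|1|0|3|3
gen 4: 0|3|2|3|0
2|2|0|1|3
3|1|2|3|0
3|1|0|3|3
gen 5: 0|3|2|3|0
2|2|0|2|3
3|1|2|3|0
3|1|0|3|3
gen 6: 0|3|2|3|0
2|2|0|3|3
3|1|2|3|0
3|1|0|3|3
gen 7: 0|3|3|0|2
2|2|1|3|0
3|1|3|1|3
3|1|1|1|0
gen 8: 0|3|3|1|2
2|2|2|0|1
3|1|3|2|3
3|1|1|1|0
gen 9: 0|3|3|1|2
2|2|2|1|1
3|1|3|2|3
3|1|1|1|0
gen 10: 0|3|3|1|2
2|2|2|2|1
3|1|3|2|3
3|1|1|1|0
gen 11: 0|3|3|1|2
2|2|2|3|1
3|1|3|2|3
3|1|1|1|0
gen 12: 0|3|3|2|2
2|2|3|0|2
3|1|3|3|3
3|1|1|1|0
gen 13: 0|3|3|2|2
2|2|3|1|2
3|1|3|3|3
3|1|1|1|0
gen 14: 0|3|3|2|2
2|2|3|2|2
3|1|3|3|3
3|1|1|1|0

40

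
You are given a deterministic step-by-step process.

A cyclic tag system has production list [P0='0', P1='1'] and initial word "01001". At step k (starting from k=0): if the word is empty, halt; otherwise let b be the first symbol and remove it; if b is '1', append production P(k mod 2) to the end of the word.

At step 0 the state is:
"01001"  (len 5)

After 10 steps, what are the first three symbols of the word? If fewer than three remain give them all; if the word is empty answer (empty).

[0] "01001"  (len 5)
[1] "1001"  (len 4)
[2] "0011"  (len 4)
[3] "011"  (len 3)
[4] "11"  (len 2)
[5] "10"  (len 2)
[6] "01"  (len 2)
[7] "1"  (len 1)
[8] "1"  (len 1)
[9] "0"  (len 1)
[10] (halted — word empty)

(empty)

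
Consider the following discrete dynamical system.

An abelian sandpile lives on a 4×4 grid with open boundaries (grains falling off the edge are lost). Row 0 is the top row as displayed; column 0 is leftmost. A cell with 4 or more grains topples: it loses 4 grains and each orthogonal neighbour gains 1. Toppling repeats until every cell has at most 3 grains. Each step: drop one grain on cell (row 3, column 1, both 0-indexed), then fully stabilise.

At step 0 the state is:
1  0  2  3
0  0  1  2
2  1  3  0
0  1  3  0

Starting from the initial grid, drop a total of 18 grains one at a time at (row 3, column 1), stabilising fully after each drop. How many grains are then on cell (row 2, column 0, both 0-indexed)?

0) 1  0  2  3
0  0  1  2
2  1  3  0
0  1  3  0
1) 1  0  2  3
0  0  1  2
2  1  3  0
0  2  3  0
2) 1  0  2  3
0  0  1  2
2  1  3  0
0  3  3  0
3) 1  0  2  3
0  0  2  2
2  3  0  1
1  1  1  1
4) 1  0  2  3
0  0  2  2
2  3  0  1
1  2  1  1
5) 1  0  2  3
0  0  2  2
2  3  0  1
1  3  1  1
6) 1  0  2  3
0  1  2  2
3  0  1  1
2  1  2  1
7) 1  0  2  3
0  1  2  2
3  0  1  1
2  2  2  1
8) 1  0  2  3
0  1  2  2
3  0  1  1
2  3  2  1
9) 1  0  2  3
0  1  2  2
3  1  1  1
3  0  3  1
10) 1  0  2  3
0  1  2  2
3  1  1  1
3  1  3  1
11) 1  0  2  3
0  1  2  2
3  1  1  1
3  2  3  1
12) 1  0  2  3
0  1  2  2
3  1  1  1
3  3  3  1
13) 1  0  2  3
1  1  2  2
0  3  2  1
1  2  0  2
14) 1  0  2  3
1  1  2  2
0  3  2  1
1  3  0  2
15) 1  0  2  3
1  2  2  2
1  0  3  1
2  1  1  2
16) 1  0  2  3
1  2  2  2
1  0  3  1
2  2  1  2
17) 1  0  2  3
1  2  2  2
1  0  3  1
2  3  1  2
18) 1  0  2  3
1  2  2  2
1  1  3  1
3  0  2  2

1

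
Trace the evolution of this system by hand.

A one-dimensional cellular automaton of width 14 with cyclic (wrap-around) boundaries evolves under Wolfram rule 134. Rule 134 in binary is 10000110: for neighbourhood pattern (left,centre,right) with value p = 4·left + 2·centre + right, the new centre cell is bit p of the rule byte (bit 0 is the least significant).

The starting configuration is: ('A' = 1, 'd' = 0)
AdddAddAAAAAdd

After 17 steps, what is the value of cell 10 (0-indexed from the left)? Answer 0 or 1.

0

t=0: AdddAddAAAAAdd
t=1: AddAAdAdAAAddA
t=2: ddAdddAddAddAd
t=3: dAAddAAdAAdAAd
t=4: AdddAddddddddd
t=5: AddAAddddddddA
t=6: ddAdddddddddAd
t=7: dAAddddddddAAd
t=8: AdddddddddAddd
t=9: AddddddddAAddA
t=10: ddddddddAdddAd
t=11: dddddddAAddAAd
t=12: ddddddAdddAddd
t=13: dddddAAddAAddd
t=14: ddddAdddAddddd
t=15: dddAAddAAddddd
t=16: ddAdddAddddddd
t=17: dAAddAAddddddd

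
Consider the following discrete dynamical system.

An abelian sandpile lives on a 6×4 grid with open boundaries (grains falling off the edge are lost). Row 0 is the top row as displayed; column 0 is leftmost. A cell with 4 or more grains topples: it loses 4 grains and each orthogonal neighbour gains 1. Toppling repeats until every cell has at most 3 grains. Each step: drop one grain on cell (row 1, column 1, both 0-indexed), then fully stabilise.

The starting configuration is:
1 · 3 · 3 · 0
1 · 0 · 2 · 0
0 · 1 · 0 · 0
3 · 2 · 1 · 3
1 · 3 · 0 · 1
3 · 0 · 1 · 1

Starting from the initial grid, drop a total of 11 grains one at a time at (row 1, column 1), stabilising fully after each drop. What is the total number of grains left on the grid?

0) 1 · 3 · 3 · 0
1 · 0 · 2 · 0
0 · 1 · 0 · 0
3 · 2 · 1 · 3
1 · 3 · 0 · 1
3 · 0 · 1 · 1
1) 1 · 3 · 3 · 0
1 · 1 · 2 · 0
0 · 1 · 0 · 0
3 · 2 · 1 · 3
1 · 3 · 0 · 1
3 · 0 · 1 · 1
2) 1 · 3 · 3 · 0
1 · 2 · 2 · 0
0 · 1 · 0 · 0
3 · 2 · 1 · 3
1 · 3 · 0 · 1
3 · 0 · 1 · 1
3) 1 · 3 · 3 · 0
1 · 3 · 2 · 0
0 · 1 · 0 · 0
3 · 2 · 1 · 3
1 · 3 · 0 · 1
3 · 0 · 1 · 1
4) 2 · 1 · 1 · 1
2 · 2 · 0 · 1
0 · 2 · 1 · 0
3 · 2 · 1 · 3
1 · 3 · 0 · 1
3 · 0 · 1 · 1
5) 2 · 1 · 1 · 1
2 · 3 · 0 · 1
0 · 2 · 1 · 0
3 · 2 · 1 · 3
1 · 3 · 0 · 1
3 · 0 · 1 · 1
6) 2 · 2 · 1 · 1
3 · 0 · 1 · 1
0 · 3 · 1 · 0
3 · 2 · 1 · 3
1 · 3 · 0 · 1
3 · 0 · 1 · 1
7) 2 · 2 · 1 · 1
3 · 1 · 1 · 1
0 · 3 · 1 · 0
3 · 2 · 1 · 3
1 · 3 · 0 · 1
3 · 0 · 1 · 1
8) 2 · 2 · 1 · 1
3 · 2 · 1 · 1
0 · 3 · 1 · 0
3 · 2 · 1 · 3
1 · 3 · 0 · 1
3 · 0 · 1 · 1
9) 2 · 2 · 1 · 1
3 · 3 · 1 · 1
0 · 3 · 1 · 0
3 · 2 · 1 · 3
1 · 3 · 0 · 1
3 · 0 · 1 · 1
10) 3 · 3 · 1 · 1
0 · 2 · 2 · 1
2 · 0 · 2 · 0
3 · 3 · 1 · 3
1 · 3 · 0 · 1
3 · 0 · 1 · 1
11) 3 · 3 · 1 · 1
0 · 3 · 2 · 1
2 · 0 · 2 · 0
3 · 3 · 1 · 3
1 · 3 · 0 · 1
3 · 0 · 1 · 1

38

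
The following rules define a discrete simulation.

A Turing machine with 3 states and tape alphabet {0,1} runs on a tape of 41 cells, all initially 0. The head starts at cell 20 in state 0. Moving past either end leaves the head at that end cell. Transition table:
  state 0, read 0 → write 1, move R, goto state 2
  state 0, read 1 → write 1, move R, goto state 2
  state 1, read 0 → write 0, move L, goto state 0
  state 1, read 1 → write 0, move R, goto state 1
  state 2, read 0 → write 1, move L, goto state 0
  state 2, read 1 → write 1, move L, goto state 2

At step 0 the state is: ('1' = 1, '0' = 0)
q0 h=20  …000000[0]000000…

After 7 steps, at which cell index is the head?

t=0: q0 h=20  …000000[0]000000…
t=1: q2 h=21  …000001[0]000000…
t=2: q0 h=20  …000000[1]100000…
t=3: q2 h=21  …000001[1]000000…
t=4: q2 h=20  …000000[1]100000…
t=5: q2 h=19  …000000[0]110000…
t=6: q0 h=18  …000000[0]111000…
t=7: q2 h=19  …000001[1]110000…

19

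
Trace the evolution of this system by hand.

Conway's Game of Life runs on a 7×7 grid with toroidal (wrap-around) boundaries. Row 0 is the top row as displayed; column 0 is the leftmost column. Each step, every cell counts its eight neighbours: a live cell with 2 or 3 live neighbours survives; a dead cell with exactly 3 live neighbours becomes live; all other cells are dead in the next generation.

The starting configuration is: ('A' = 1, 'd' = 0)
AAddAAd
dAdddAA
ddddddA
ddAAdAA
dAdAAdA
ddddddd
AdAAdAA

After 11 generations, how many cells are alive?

k=0  AAddAAd
dAdddAA
ddddddA
ddAAdAA
dAdAAdA
ddddddd
AdAAdAA
k=1  dddAddd
dAddAdd
ddAdAdd
ddAAddA
AddAAdA
dAddddd
AdAAdAd
k=2  dAdAddd
ddAdAdd
dAAdAAd
AAAdddA
AAdAAAA
dAdddAd
dAAAAdd
k=3  dAddddd
ddddAAd
ddddAAA
ddddddd
dddAAdd
ddddddd
AAdAAdd
k=4  AAAAdAd
ddddAdA
ddddAdA
dddAddd
ddddddd
ddAdddd
AAAdddd
k=5  dddAAAd
dAAdAdA
dddAAdd
ddddddd
ddddddd
ddAdddd
AdddddA
k=6  dAAAAdd
ddAdddd
ddAAAAd
ddddddd
ddddddd
ddddddd
dddAAAA
k=7  dAddddd
dddddAd
ddAAAdd
dddAAdd
ddddddd
ddddAAd
dddddAd
k=8  ddddddd
ddAAAdd
ddAddAd
ddAdAdd
dddAdAd
ddddAAd
ddddAAd
k=9  dddddAd
ddAAAdd
dAAddAd
ddAdAAd
dddAdAd
dddAddA
ddddAAd
k=10  dddddAd
dAAAAAd
dAdddAd
dAAddAA
ddAAdAA
dddAddA
ddddAAA
k=11  ddAdddd
dAAAdAA
ddddddd
dAdAddd
dAdAddd
AdAAddd
ddddAdA

15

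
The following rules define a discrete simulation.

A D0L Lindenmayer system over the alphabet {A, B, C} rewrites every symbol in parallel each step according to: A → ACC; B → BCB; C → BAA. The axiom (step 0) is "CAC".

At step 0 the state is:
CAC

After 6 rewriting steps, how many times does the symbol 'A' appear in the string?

729

k=0  CAC
k=1  BAAACCBAA
k=2  BCBACCACCACCBAABAABCBACCACC
k=3  BCBBAABCBACCBAABAAACCBAABAAACCBAABAABCBACCACCBCBACCACCBCBBAABCBACCBAABAAACCBAABAA
k=4  BCBBAABCBBCBACCACCBCBBAABCBACCBAABAABCBACCACCBCBACCACCACCB…ABCBACCBAABAABCBACCACCBCBACCACCACCBAABAABCBACCACCBCBACCACC  (len 243)
k=5  BCBBAABCBBCBACCACCBCBBAABCBBCBBAABCBACCBAABAAACCBAABAABCBB…CACCBCBBAABCBACCBAABAAACCBAABAABCBBAABCBACCBAABAAACCBAABAA  (len 729)
k=6  BCBBAABCBBCBACCACCBCBBAABCBBCBBAABCBACCBAABAAACCBAABAABCBB…ABCBACCBAABAABCBACCACCBCBACCACCACCBAABAABCBACCACCBCBACCACC  (len 2187)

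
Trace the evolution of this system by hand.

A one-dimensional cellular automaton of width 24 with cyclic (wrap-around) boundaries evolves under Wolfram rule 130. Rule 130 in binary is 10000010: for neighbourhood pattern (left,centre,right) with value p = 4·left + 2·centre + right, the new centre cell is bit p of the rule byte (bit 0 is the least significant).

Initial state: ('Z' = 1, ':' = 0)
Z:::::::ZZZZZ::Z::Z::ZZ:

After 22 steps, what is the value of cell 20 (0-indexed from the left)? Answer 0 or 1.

t=0: Z:::::::ZZZZZ::Z::Z::ZZ:
t=1: :::::::Z:ZZZ::Z::Z::Z:::
t=2: ::::::Z:::Z::Z::Z::Z::::
t=3: :::::Z:::Z::Z::Z::Z:::::
t=4: ::::Z:::Z::Z::Z::Z::::::
t=5: :::Z:::Z::Z::Z::Z:::::::
t=6: ::Z:::Z::Z::Z::Z::::::::
t=7: :Z:::Z::Z::Z::Z:::::::::
t=8: Z:::Z::Z::Z::Z::::::::::
t=9: :::Z::Z::Z::Z::::::::::Z
t=10: ::Z::Z::Z::Z::::::::::Z:
t=11: :Z::Z::Z::Z::::::::::Z::
t=12: Z::Z::Z::Z::::::::::Z:::
t=13: ::Z::Z::Z::::::::::Z:::Z
t=14: :Z::Z::Z::::::::::Z:::Z:
t=15: Z::Z::Z::::::::::Z:::Z::
t=16: ::Z::Z::::::::::Z:::Z::Z
t=17: :Z::Z::::::::::Z:::Z::Z:
t=18: Z::Z::::::::::Z:::Z::Z::
t=19: ::Z::::::::::Z:::Z::Z::Z
t=20: :Z::::::::::Z:::Z::Z::Z:
t=21: Z::::::::::Z:::Z::Z::Z::
t=22: ::::::::::Z:::Z::Z::Z::Z

1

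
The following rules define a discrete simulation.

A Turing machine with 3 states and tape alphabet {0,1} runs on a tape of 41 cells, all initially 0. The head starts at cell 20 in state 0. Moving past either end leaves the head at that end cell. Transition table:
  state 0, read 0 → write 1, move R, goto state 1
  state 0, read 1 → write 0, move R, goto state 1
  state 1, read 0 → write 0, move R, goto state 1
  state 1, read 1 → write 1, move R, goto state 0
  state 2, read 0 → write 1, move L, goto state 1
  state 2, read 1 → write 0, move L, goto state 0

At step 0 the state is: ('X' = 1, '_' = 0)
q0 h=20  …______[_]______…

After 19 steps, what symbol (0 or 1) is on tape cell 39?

0

t=0: q0 h=20  …______[_]______…
t=1: q1 h=21  …_____X[_]______…
t=2: q1 h=22  …____X_[_]______…
t=3: q1 h=23  …___X__[_]______…
t=4: q1 h=24  …__X___[_]______…
t=5: q1 h=25  …_X____[_]______…
t=6: q1 h=26  …X_____[_]______…
t=7: q1 h=27  …______[_]______…
t=8: q1 h=28  …______[_]______…
t=9: q1 h=29  …______[_]______…
t=10: q1 h=30  …______[_]______…
t=11: q1 h=31  …______[_]______…
t=12: q1 h=32  …______[_]______…
t=13: q1 h=33  …______[_]______…
t=14: q1 h=34  …______[_]______|
t=15: q1 h=35  …______[_]_____|
t=16: q1 h=36  …______[_]____|
t=17: q1 h=37  …______[_]___|
t=18: q1 h=38  …______[_]__|
t=19: q1 h=39  …______[_]_|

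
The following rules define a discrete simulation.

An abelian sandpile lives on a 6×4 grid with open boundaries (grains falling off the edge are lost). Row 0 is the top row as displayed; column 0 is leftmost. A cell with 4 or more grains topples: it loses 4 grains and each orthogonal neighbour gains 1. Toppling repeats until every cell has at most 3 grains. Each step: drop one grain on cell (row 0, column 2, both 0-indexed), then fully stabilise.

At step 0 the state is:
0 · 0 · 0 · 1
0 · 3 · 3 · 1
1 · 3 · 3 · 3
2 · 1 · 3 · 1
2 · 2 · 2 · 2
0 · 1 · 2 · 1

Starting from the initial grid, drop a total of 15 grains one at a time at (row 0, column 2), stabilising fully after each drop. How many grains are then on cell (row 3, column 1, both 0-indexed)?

3

step 0: 0 · 0 · 0 · 1
0 · 3 · 3 · 1
1 · 3 · 3 · 3
2 · 1 · 3 · 1
2 · 2 · 2 · 2
0 · 1 · 2 · 1
step 1: 0 · 0 · 1 · 1
0 · 3 · 3 · 1
1 · 3 · 3 · 3
2 · 1 · 3 · 1
2 · 2 · 2 · 2
0 · 1 · 2 · 1
step 2: 0 · 0 · 2 · 1
0 · 3 · 3 · 1
1 · 3 · 3 · 3
2 · 1 · 3 · 1
2 · 2 · 2 · 2
0 · 1 · 2 · 1
step 3: 0 · 0 · 3 · 1
0 · 3 · 3 · 1
1 · 3 · 3 · 3
2 · 1 · 3 · 1
2 · 2 · 2 · 2
0 · 1 · 2 · 1
step 4: 0 · 2 · 1 · 2
1 · 1 · 2 · 3
2 · 1 · 3 · 0
2 · 3 · 0 · 3
2 · 2 · 3 · 2
0 · 1 · 2 · 1
step 5: 0 · 2 · 2 · 2
1 · 1 · 2 · 3
2 · 1 · 3 · 0
2 · 3 · 0 · 3
2 · 2 · 3 · 2
0 · 1 · 2 · 1
step 6: 0 · 2 · 3 · 2
1 · 1 · 2 · 3
2 · 1 · 3 · 0
2 · 3 · 0 · 3
2 · 2 · 3 · 2
0 · 1 · 2 · 1
step 7: 0 · 3 · 0 · 3
1 · 1 · 3 · 3
2 · 1 · 3 · 0
2 · 3 · 0 · 3
2 · 2 · 3 · 2
0 · 1 · 2 · 1
step 8: 0 · 3 · 1 · 3
1 · 1 · 3 · 3
2 · 1 · 3 · 0
2 · 3 · 0 · 3
2 · 2 · 3 · 2
0 · 1 · 2 · 1
step 9: 0 · 3 · 2 · 3
1 · 1 · 3 · 3
2 · 1 · 3 · 0
2 · 3 · 0 · 3
2 · 2 · 3 · 2
0 · 1 · 2 · 1
step 10: 0 · 3 · 3 · 3
1 · 1 · 3 · 3
2 · 1 · 3 · 0
2 · 3 · 0 · 3
2 · 2 · 3 · 2
0 · 1 · 2 · 1
step 11: 1 · 0 · 3 · 1
1 · 3 · 2 · 1
2 · 2 · 0 · 2
2 · 3 · 1 · 3
2 · 2 · 3 · 2
0 · 1 · 2 · 1
step 12: 1 · 1 · 0 · 2
1 · 3 · 3 · 1
2 · 2 · 0 · 2
2 · 3 · 1 · 3
2 · 2 · 3 · 2
0 · 1 · 2 · 1
step 13: 1 · 1 · 1 · 2
1 · 3 · 3 · 1
2 · 2 · 0 · 2
2 · 3 · 1 · 3
2 · 2 · 3 · 2
0 · 1 · 2 · 1
step 14: 1 · 1 · 2 · 2
1 · 3 · 3 · 1
2 · 2 · 0 · 2
2 · 3 · 1 · 3
2 · 2 · 3 · 2
0 · 1 · 2 · 1
step 15: 1 · 1 · 3 · 2
1 · 3 · 3 · 1
2 · 2 · 0 · 2
2 · 3 · 1 · 3
2 · 2 · 3 · 2
0 · 1 · 2 · 1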